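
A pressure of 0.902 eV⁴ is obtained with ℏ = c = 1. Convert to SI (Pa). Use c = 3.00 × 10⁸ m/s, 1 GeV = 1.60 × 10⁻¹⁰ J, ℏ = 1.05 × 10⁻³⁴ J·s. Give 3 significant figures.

Pressure is [E]/[L]³ = [E]⁴/(ℏc)³.
1 GeV⁴ → 1/(ℏc)³ × (1 GeV in J)⁴ = 2.10 × 10³⁷ Pa.
Convert the energy scale: 0.902 eV⁴ = 9.02 × 10⁻³⁷ GeV⁴.
Result: 9.02 × 10⁻³⁷ × 2.10 × 10³⁷ = 18.9 Pa.

18.9 Pa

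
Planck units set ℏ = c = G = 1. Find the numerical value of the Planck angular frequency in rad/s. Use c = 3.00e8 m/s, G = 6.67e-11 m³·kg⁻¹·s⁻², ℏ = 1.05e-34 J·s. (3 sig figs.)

1.86e43 rad/s

From ℏ = c = G = 1 the angular frequency scale is ω_P = √(c⁵/(ℏG)).
  = √(3.47e86)
  = 1.86e43 rad/s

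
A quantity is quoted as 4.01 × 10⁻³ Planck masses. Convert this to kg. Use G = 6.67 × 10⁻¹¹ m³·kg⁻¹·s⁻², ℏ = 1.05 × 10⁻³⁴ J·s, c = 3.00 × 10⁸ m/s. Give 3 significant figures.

One Planck mass: m_P = √(ℏc/G) = 2.17 × 10⁻⁸ kg.
4.01 × 10⁻³ × 2.17 × 10⁻⁸ kg = 8.71 × 10⁻¹¹ kg

8.71 × 10⁻¹¹ kg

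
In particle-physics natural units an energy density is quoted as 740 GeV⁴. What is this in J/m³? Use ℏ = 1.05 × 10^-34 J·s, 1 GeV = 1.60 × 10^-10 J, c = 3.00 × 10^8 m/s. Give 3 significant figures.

[E]/[L]³ = [E]⁴/(ℏc)³; restore (ℏc)⁻³.
1 GeV⁴ → 1/(ℏc)³ × (1 GeV in J)⁴ = 2.10 × 10^37 J/m³.
Result: 740 × 2.10 × 10^37 = 1.55 × 10^40 J/m³.

1.55 × 10^40 J/m³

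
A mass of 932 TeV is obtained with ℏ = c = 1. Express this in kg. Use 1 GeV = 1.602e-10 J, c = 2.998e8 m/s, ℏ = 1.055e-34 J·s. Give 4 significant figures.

1.661e-21 kg

Mass is [E]/c²; divide by c².
1 GeV → 1/c² × (1 GeV in J) = 1.782e-27 kg.
Convert the energy scale: 932 TeV = 9.32e5 GeV.
Result: 9.32e5 × 1.782e-27 = 1.661e-21 kg.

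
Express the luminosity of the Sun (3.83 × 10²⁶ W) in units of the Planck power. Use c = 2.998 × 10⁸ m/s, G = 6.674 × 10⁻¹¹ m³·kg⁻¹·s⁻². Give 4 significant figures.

Planck power: P_P = c⁵/G = 3.629 × 10⁵² W.
3.83 × 10²⁶ / 3.629 × 10⁵² = 1.055 × 10⁻²⁶

1.055 × 10⁻²⁶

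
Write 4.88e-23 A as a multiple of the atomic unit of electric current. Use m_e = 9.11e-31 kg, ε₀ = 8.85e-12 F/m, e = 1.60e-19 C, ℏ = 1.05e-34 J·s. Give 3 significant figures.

7.31e-21

atomic unit of electric current: I_au = e E_h/ℏ = m_e e⁵/((4πε₀)²ℏ³) = 6.67e-3 A.
4.88e-23 / 6.67e-3 = 7.31e-21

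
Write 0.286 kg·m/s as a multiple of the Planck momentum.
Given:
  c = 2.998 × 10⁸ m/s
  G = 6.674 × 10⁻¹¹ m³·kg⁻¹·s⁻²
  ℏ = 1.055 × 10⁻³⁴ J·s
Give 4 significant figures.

0.04382

Planck momentum: p_P = √(ℏc³/G) = 6.527 kg·m/s.
0.286 / 6.527 = 0.04382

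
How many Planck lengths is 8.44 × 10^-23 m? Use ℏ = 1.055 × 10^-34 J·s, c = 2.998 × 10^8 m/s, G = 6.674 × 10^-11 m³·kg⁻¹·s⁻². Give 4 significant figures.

Planck length: ℓ_P = √(ℏG/c³) = 1.616 × 10^-35 m.
8.44 × 10^-23 / 1.616 × 10^-35 = 5.221 × 10^12

5.221 × 10^12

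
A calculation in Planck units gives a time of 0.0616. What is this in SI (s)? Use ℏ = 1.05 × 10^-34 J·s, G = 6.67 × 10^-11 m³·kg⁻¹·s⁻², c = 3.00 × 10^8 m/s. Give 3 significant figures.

3.31 × 10^-45 s

One Planck time: t_P = √(ℏG/c⁵) = 5.37 × 10^-44 s.
0.0616 × 5.37 × 10^-44 s = 3.31 × 10^-45 s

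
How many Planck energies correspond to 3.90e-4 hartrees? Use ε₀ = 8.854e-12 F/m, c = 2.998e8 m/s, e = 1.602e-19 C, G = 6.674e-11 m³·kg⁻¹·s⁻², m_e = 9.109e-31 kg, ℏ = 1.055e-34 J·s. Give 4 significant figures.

8.679e-31

hartree: E_h = m_e e⁴/(4πε₀ℏ)² = 4.354e-18 J
Planck energy: E_P = √(ℏc⁵/G) = 1.957e9 J
3.90e-4 × 4.354e-18 / 1.957e9 = 8.679e-31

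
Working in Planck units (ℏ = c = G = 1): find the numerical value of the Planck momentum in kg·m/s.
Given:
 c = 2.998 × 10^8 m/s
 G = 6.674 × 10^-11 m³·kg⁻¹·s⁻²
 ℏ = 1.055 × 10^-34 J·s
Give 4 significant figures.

6.527 kg·m/s

From ℏ = c = G = 1 the momentum scale is p_P = √(ℏc³/G).
  = √(42.60)
  = 6.527 kg·m/s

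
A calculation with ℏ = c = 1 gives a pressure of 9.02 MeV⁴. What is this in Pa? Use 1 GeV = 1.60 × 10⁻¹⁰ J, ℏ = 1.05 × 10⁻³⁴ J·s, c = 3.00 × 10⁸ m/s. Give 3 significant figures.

Pressure is [E]/[L]³ = [E]⁴/(ℏc)³.
1 GeV⁴ → 1/(ℏc)³ × (1 GeV in J)⁴ = 2.10 × 10³⁷ Pa.
Convert the energy scale: 9.02 MeV⁴ = 9.02 × 10⁻¹² GeV⁴.
Result: 9.02 × 10⁻¹² × 2.10 × 10³⁷ = 1.89 × 10²⁶ Pa.

1.89 × 10²⁶ Pa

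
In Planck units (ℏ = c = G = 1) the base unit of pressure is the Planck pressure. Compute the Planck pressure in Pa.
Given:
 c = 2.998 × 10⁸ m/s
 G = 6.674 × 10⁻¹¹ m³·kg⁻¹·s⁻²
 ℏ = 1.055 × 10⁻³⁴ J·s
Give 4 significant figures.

4.632 × 10¹¹³ Pa

p_P = c⁷/(ℏG²)
  = 2.177 × 10⁵⁹ / 4.699 × 10⁻⁵⁵
  = 4.632 × 10¹¹³ Pa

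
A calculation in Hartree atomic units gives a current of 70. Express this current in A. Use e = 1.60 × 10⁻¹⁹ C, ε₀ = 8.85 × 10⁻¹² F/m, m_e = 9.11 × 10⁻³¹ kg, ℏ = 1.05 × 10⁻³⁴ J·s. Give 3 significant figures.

0.467 A

One atomic unit of electric current: I_au = e E_h/ℏ = m_e e⁵/((4πε₀)²ℏ³) = 6.67 × 10⁻³ A.
70 × 6.67 × 10⁻³ A = 0.467 A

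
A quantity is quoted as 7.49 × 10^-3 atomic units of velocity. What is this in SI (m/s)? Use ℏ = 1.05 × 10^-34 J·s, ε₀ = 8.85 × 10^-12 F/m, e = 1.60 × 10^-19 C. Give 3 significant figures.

1.64 × 10^4 m/s

One atomic unit of velocity: v_au = e²/(4πε₀ℏ) = 2.19 × 10^6 m/s.
7.49 × 10^-3 × 2.19 × 10^6 m/s = 1.64 × 10^4 m/s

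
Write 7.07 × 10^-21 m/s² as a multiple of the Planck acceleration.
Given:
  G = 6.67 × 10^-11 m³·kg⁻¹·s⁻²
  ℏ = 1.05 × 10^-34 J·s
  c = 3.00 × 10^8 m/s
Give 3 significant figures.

1.27 × 10^-72

Planck acceleration: a_P = √(c⁷/(ℏG)) = 5.59 × 10^51 m/s².
7.07 × 10^-21 / 5.59 × 10^51 = 1.27 × 10^-72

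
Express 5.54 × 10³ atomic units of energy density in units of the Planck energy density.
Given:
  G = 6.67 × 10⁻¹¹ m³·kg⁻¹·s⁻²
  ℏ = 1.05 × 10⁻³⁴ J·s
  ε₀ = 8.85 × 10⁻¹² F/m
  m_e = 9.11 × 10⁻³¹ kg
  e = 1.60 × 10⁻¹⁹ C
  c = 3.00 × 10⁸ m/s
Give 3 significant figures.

3.57 × 10⁻⁹⁷

atomic unit of energy density: u_au = E_h/a₀³ = m_e⁴e¹⁰/((4πε₀)⁵ℏ⁸) = 3.01 × 10¹³ J/m³
Planck energy density: u_P = c⁷/(ℏG²) = 4.68 × 10¹¹³ J/m³
5.54 × 10³ × 3.01 × 10¹³ / 4.68 × 10¹¹³ = 3.57 × 10⁻⁹⁷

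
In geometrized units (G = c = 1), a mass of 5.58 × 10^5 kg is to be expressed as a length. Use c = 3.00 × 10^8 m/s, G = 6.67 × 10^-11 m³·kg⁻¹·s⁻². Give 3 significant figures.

In G = c = 1 units mass has dimensions of length; the conversion factor is G/c².
5.58 × 10^5 kg × (G/c²) = 4.14 × 10^-22 m

4.14 × 10^-22 m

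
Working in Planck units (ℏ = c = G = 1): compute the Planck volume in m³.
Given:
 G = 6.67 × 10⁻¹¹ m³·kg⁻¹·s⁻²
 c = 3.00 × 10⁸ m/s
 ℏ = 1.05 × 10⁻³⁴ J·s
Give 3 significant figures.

Dimensional analysis gives V_P = (ℏG/c³)^(3/2).
  = √(1.75 × 10⁻²⁰⁹)
  = 4.18 × 10⁻¹⁰⁵ m³

4.18 × 10⁻¹⁰⁵ m³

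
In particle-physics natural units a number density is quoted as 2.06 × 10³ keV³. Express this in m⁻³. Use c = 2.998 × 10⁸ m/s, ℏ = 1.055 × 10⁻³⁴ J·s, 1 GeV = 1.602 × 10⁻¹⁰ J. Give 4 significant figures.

Number density is [L]⁻³ = [E]³/(ℏc)³.
1 GeV³ → 1/(ℏc)³ × (1 GeV in J)³ = 1.299 × 10⁴⁷ m⁻³.
Convert the energy scale: 2.06 × 10³ keV³ = 2.06 × 10⁻¹⁵ GeV³.
Result: 2.06 × 10⁻¹⁵ × 1.299 × 10⁴⁷ = 2.677 × 10³² m⁻³.

2.677 × 10³² m⁻³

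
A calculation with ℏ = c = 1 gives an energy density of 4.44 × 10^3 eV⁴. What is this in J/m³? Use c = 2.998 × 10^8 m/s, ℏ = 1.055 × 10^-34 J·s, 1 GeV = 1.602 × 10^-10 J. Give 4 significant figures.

[E]/[L]³ = [E]⁴/(ℏc)³; restore (ℏc)⁻³.
1 GeV⁴ → 1/(ℏc)³ × (1 GeV in J)⁴ = 2.082 × 10^37 J/m³.
Convert the energy scale: 4.44 × 10^3 eV⁴ = 4.44 × 10^-33 GeV⁴.
Result: 4.44 × 10^-33 × 2.082 × 10^37 = 9.242 × 10^4 J/m³.

9.242 × 10^4 J/m³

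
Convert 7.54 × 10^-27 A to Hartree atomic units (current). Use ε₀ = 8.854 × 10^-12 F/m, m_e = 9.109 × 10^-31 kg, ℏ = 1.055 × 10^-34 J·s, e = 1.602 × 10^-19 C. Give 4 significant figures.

1.140 × 10^-24

atomic unit of electric current: I_au = e E_h/ℏ = m_e e⁵/((4πε₀)²ℏ³) = 6.612 × 10^-3 A.
7.54 × 10^-27 / 6.612 × 10^-3 = 1.140 × 10^-24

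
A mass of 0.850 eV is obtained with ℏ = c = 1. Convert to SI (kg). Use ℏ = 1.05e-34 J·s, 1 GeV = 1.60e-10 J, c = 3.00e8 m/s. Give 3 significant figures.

Mass is [E]/c²; divide by c².
1 GeV → 1/c² × (1 GeV in J) = 1.78e-27 kg.
Convert the energy scale: 0.850 eV = 8.50e-10 GeV.
Result: 8.50e-10 × 1.78e-27 = 1.51e-36 kg.

1.51e-36 kg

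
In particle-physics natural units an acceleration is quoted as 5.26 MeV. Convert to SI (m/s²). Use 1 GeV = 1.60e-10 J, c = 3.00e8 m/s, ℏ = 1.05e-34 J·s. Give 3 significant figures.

2.40e30 m/s²

Acceleration is [L]/[T]² = c·[E]/ℏ.
1 GeV → c/ℏ × (1 GeV in J) = 4.57e32 m/s².
Convert the energy scale: 5.26 MeV = 5.26e-3 GeV.
Result: 5.26e-3 × 4.57e32 = 2.40e30 m/s².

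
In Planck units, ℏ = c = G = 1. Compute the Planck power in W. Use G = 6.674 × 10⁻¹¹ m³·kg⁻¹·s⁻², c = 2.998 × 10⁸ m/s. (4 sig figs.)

3.629 × 10⁵² W

Dimensional analysis gives P_P = c⁵/G.
  = 2.422 × 10⁴² / 6.674 × 10⁻¹¹
  = 3.629 × 10⁵² W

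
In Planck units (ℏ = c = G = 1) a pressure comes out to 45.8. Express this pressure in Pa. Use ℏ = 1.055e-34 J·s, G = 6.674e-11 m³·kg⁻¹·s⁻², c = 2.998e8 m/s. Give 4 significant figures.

One Planck pressure: p_P = c⁷/(ℏG²) = 4.632e113 Pa.
45.8 × 4.632e113 Pa = 2.122e115 Pa

2.122e115 Pa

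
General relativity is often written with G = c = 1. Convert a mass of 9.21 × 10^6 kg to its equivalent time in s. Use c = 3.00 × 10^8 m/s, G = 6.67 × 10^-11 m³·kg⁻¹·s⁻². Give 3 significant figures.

Mass → time via G/c³.
9.21 × 10^6 kg × (G/c³) = 2.28 × 10^-29 s

2.28 × 10^-29 s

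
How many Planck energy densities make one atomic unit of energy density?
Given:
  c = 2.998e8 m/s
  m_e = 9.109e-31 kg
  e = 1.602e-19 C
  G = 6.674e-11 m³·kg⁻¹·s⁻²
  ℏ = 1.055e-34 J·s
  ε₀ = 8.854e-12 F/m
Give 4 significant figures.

6.323e-101

atomic unit of energy density: u_au = E_h/a₀³ = m_e⁴e¹⁰/((4πε₀)⁵ℏ⁸) = 2.929e13 J/m³
Planck energy density: u_P = c⁷/(ℏG²) = 4.632e113 J/m³
ratio = 2.929e13 / 4.632e113 = 6.323e-101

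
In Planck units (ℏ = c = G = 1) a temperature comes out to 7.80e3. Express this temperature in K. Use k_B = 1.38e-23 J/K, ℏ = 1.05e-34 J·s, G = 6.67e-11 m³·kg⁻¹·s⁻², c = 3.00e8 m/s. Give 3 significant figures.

1.11e36 K

One Planck temperature: T_P = √(ℏc⁵/G) / k_B = 1.42e32 K.
7.80e3 × 1.42e32 K = 1.11e36 K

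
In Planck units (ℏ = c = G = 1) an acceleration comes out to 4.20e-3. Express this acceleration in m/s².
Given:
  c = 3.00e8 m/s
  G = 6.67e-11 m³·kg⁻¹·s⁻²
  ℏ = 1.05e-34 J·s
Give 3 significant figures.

2.35e49 m/s²

One Planck acceleration: a_P = √(c⁷/(ℏG)) = 5.59e51 m/s².
4.20e-3 × 5.59e51 m/s² = 2.35e49 m/s²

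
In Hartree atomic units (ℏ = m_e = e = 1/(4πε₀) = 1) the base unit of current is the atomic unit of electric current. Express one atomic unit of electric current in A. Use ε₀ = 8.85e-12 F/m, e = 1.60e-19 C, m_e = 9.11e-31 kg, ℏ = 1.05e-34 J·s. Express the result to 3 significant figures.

6.67e-3 A

I_au = e E_h/ℏ = m_e e⁵/((4πε₀)²ℏ³)
E_h = 4.38e-18 J
e·E_h/ℏ = 6.67e-3 A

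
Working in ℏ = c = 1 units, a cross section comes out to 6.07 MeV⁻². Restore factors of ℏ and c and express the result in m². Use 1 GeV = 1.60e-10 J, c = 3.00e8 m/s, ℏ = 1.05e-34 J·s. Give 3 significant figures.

2.35e-25 m²

Area is [L]² = [E]⁻²·(ℏc)²; restore (ℏc)².
1 GeV⁻² → (ℏc)² × (1 GeV in J)⁻² = 3.88e-32 m².
Convert the energy scale: 6.07 MeV⁻² = 6.07e6 GeV⁻².
Result: 6.07e6 × 3.88e-32 = 2.35e-25 m².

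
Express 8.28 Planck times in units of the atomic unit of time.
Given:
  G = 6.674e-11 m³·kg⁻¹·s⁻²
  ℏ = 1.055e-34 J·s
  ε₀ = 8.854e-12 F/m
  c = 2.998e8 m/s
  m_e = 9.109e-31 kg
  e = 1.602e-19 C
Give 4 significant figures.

1.843e-26

Planck time: t_P = √(ℏG/c⁵) = 5.392e-44 s
atomic unit of time: τ_au = (4πε₀)²ℏ³/(m_e e⁴) = 2.423e-17 s
8.28 × 5.392e-44 / 2.423e-17 = 1.843e-26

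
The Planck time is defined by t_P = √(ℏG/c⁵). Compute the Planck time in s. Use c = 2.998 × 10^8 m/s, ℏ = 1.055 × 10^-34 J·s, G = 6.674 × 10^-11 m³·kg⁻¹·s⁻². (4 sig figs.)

t_P = √(ℏG/c⁵)
  = √(2.907 × 10^-87)
  = 5.392 × 10^-44 s

5.392 × 10^-44 s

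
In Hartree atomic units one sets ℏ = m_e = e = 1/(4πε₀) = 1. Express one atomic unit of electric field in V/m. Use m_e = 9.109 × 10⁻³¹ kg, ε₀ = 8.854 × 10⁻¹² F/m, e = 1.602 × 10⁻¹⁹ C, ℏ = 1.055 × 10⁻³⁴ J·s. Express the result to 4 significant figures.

E_au = E_h/(e a₀) = m_e²e⁵/((4πε₀)³ℏ⁴)
E_h = 4.354 × 10⁻¹⁸ J
a₀ = 5.297 × 10⁻¹¹ m
E_h/(e·a₀) = 5.131 × 10¹¹ V/m

5.131 × 10¹¹ V/m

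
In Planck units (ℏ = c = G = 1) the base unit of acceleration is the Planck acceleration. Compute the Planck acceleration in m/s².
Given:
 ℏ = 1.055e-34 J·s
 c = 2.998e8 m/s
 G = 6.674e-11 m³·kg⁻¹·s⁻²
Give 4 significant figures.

5.560e51 m/s²

a_P = √(c⁷/(ℏG))
  = √(3.092e103)
  = 5.560e51 m/s²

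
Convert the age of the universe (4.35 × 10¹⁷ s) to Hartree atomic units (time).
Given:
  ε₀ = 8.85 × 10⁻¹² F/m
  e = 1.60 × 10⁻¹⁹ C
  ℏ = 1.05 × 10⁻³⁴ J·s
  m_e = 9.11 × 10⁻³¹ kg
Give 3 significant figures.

atomic unit of time: τ_au = (4πε₀)²ℏ³/(m_e e⁴) = 2.40 × 10⁻¹⁷ s.
4.35 × 10¹⁷ / 2.40 × 10⁻¹⁷ = 1.81 × 10³⁴

1.81 × 10³⁴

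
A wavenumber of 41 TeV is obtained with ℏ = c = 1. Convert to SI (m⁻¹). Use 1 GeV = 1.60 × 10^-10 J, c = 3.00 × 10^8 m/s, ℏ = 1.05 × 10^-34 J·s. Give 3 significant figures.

2.08 × 10^20 m⁻¹

Inverse length is [E]/(ℏc).
1 GeV → 1/(ℏc) × (1 GeV in J) = 5.08 × 10^15 m⁻¹.
Convert the energy scale: 41 TeV = 4.10 × 10^4 GeV.
Result: 4.10 × 10^4 × 5.08 × 10^15 = 2.08 × 10^20 m⁻¹.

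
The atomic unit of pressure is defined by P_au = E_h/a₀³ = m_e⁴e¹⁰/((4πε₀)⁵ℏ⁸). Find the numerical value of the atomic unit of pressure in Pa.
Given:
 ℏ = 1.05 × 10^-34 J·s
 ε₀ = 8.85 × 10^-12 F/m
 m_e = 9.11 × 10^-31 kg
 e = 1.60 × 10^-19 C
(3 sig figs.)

P_au = E_h/a₀³ = m_e⁴e¹⁰/((4πε₀)⁵ℏ⁸)
E_h = 4.38 × 10^-18 J
a₀ = 5.26 × 10^-11 m
E_h/a₀³ = 3.01 × 10^13 Pa

3.01 × 10^13 Pa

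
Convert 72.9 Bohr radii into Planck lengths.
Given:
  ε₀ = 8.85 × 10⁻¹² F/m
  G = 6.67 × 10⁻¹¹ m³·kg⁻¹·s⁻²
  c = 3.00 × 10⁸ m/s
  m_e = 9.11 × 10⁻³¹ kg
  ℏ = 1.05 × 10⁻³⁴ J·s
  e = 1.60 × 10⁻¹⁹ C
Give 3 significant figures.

Bohr radius: a₀ = 4πε₀ℏ²/(m_e e²) = 5.26 × 10⁻¹¹ m
Planck length: ℓ_P = √(ℏG/c³) = 1.61 × 10⁻³⁵ m
72.9 × 5.26 × 10⁻¹¹ / 1.61 × 10⁻³⁵ = 2.38 × 10²⁶

2.38 × 10²⁶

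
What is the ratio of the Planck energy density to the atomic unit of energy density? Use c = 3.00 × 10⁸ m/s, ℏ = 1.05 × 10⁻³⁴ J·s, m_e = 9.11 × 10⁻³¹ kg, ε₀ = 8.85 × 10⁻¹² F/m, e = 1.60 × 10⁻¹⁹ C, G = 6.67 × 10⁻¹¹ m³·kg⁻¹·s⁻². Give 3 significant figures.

1.55 × 10¹⁰⁰

Planck energy density: u_P = c⁷/(ℏG²) = 4.68 × 10¹¹³ J/m³
atomic unit of energy density: u_au = E_h/a₀³ = m_e⁴e¹⁰/((4πε₀)⁵ℏ⁸) = 3.01 × 10¹³ J/m³
ratio = 4.68 × 10¹¹³ / 3.01 × 10¹³ = 1.55 × 10¹⁰⁰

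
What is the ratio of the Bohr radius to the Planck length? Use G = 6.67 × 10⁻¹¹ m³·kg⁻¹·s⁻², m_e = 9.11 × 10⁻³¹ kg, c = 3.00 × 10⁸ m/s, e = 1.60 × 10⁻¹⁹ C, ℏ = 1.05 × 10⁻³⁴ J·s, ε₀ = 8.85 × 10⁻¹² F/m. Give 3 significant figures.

Bohr radius: a₀ = 4πε₀ℏ²/(m_e e²) = 5.26 × 10⁻¹¹ m
Planck length: ℓ_P = √(ℏG/c³) = 1.61 × 10⁻³⁵ m
ratio = 5.26 × 10⁻¹¹ / 1.61 × 10⁻³⁵ = 3.26 × 10²⁴

3.26 × 10²⁴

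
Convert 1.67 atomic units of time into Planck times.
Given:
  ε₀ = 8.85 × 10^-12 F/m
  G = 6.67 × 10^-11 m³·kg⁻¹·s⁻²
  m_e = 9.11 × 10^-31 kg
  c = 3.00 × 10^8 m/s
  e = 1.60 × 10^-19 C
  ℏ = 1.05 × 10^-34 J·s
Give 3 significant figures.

atomic unit of time: τ_au = (4πε₀)²ℏ³/(m_e e⁴) = 2.40 × 10^-17 s
Planck time: t_P = √(ℏG/c⁵) = 5.37 × 10^-44 s
1.67 × 2.40 × 10^-17 / 5.37 × 10^-44 = 7.46 × 10^26

7.46 × 10^26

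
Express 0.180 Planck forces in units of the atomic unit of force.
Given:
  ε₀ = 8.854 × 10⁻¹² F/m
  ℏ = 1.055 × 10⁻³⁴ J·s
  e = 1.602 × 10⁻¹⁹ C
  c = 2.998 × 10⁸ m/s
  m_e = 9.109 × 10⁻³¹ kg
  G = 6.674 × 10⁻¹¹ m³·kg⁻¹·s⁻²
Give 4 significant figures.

2.651 × 10⁵⁰

Planck force: F_P = c⁴/G = 1.210 × 10⁴⁴ N
atomic unit of force: F_au = E_h/a₀ = m_e²e⁶/((4πε₀)³ℏ⁴) = 8.220 × 10⁻⁸ N
0.180 × 1.210 × 10⁴⁴ / 8.220 × 10⁻⁸ = 2.651 × 10⁵⁰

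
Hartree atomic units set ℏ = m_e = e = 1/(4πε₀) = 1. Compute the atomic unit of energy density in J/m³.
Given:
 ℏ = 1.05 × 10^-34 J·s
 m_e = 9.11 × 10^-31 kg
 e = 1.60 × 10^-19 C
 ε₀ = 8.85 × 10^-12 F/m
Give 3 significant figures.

From ℏ = m_e = e = 1/(4πε₀) = 1 the energy density scale is u_au = E_h/a₀³ = m_e⁴e¹⁰/((4πε₀)⁵ℏ⁸).
E_h = 4.38 × 10^-18 J
a₀ = 5.26 × 10^-11 m
E_h/a₀³ = 3.01 × 10^13 J/m³

3.01 × 10^13 J/m³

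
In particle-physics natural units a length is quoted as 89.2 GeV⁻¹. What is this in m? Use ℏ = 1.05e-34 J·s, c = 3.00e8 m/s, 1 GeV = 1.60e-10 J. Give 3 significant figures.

1.76e-14 m

A length is [E]⁻¹ in ℏ=c=1; restore one factor of ℏc.
1 GeV⁻¹ → ℏc × (1 GeV in J)⁻¹ = 1.97e-16 m.
Result: 89.2 × 1.97e-16 = 1.76e-14 m.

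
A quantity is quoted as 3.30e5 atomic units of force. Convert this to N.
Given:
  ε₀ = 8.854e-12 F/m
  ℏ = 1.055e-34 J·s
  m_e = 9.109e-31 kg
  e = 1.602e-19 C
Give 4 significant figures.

0.02713 N

One atomic unit of force: F_au = E_h/a₀ = m_e²e⁶/((4πε₀)³ℏ⁴) = 8.220e-8 N.
3.30e5 × 8.220e-8 N = 0.02713 N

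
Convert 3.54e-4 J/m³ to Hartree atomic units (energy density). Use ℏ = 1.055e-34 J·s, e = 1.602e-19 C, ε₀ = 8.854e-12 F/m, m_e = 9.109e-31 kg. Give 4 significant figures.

atomic unit of energy density: u_au = E_h/a₀³ = m_e⁴e¹⁰/((4πε₀)⁵ℏ⁸) = 2.929e13 J/m³.
3.54e-4 / 2.929e13 = 1.209e-17

1.209e-17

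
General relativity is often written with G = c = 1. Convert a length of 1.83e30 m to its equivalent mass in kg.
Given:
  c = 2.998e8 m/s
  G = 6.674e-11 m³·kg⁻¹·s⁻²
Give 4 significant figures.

Length → mass via c²/G.
1.83e30 m × (c²/G) = 2.464e57 kg

2.464e57 kg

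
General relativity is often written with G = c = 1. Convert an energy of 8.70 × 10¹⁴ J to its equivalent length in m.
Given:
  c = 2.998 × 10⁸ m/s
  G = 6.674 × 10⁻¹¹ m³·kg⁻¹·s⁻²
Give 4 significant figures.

Energy → length via G/c⁴.
8.70 × 10¹⁴ J × (G/c⁴) = 7.188 × 10⁻³⁰ m

7.188 × 10⁻³⁰ m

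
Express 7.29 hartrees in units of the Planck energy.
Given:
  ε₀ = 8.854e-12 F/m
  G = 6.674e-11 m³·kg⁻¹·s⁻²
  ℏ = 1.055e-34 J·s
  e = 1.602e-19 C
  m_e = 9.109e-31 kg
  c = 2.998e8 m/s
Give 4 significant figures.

1.622e-26

hartree: E_h = m_e e⁴/(4πε₀ℏ)² = 4.354e-18 J
Planck energy: E_P = √(ℏc⁵/G) = 1.957e9 J
7.29 × 4.354e-18 / 1.957e9 = 1.622e-26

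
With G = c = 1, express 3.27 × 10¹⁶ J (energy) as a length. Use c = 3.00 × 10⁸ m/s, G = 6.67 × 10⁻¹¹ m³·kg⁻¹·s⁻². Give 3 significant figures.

Energy → length via G/c⁴.
3.27 × 10¹⁶ J × (G/c⁴) = 2.69 × 10⁻²⁸ m

2.69 × 10⁻²⁸ m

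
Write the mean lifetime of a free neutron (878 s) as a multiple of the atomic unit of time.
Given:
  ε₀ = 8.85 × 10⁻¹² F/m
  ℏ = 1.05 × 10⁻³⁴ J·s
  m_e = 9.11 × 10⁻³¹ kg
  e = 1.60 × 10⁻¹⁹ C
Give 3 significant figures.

atomic unit of time: τ_au = (4πε₀)²ℏ³/(m_e e⁴) = 2.40 × 10⁻¹⁷ s.
878 / 2.40 × 10⁻¹⁷ = 3.66 × 10¹⁹

3.66 × 10¹⁹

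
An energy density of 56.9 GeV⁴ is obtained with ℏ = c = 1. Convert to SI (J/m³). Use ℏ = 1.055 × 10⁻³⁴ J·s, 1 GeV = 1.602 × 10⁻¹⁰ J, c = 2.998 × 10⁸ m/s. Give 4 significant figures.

[E]/[L]³ = [E]⁴/(ℏc)³; restore (ℏc)⁻³.
1 GeV⁴ → 1/(ℏc)³ × (1 GeV in J)⁴ = 2.082 × 10³⁷ J/m³.
Result: 56.9 × 2.082 × 10³⁷ = 1.184 × 10³⁹ J/m³.

1.184 × 10³⁹ J/m³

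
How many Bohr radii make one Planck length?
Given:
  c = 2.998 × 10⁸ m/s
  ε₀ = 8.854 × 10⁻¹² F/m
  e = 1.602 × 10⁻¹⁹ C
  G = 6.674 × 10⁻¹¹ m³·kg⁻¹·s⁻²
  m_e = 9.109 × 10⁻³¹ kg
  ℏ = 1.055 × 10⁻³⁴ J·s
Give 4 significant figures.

Planck length: ℓ_P = √(ℏG/c³) = 1.616 × 10⁻³⁵ m
Bohr radius: a₀ = 4πε₀ℏ²/(m_e e²) = 5.297 × 10⁻¹¹ m
ratio = 1.616 × 10⁻³⁵ / 5.297 × 10⁻¹¹ = 3.051 × 10⁻²⁵

3.051 × 10⁻²⁵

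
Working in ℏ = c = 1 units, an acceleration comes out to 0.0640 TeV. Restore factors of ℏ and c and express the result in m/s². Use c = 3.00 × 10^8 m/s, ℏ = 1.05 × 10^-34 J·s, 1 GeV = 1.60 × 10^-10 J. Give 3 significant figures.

Acceleration is [L]/[T]² = c·[E]/ℏ.
1 GeV → c/ℏ × (1 GeV in J) = 4.57 × 10^32 m/s².
Convert the energy scale: 0.0640 TeV = 64 GeV.
Result: 64 × 4.57 × 10^32 = 2.93 × 10^34 m/s².

2.93 × 10^34 m/s²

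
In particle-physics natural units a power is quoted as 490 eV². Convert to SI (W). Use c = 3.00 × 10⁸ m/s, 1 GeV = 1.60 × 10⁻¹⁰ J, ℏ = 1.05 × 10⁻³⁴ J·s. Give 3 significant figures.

Power is [E]/[T] = [E]²/ℏ.
1 GeV² → 1/ℏ × (1 GeV in J)² = 2.44 × 10¹⁴ W.
Convert the energy scale: 490 eV² = 4.90 × 10⁻¹⁶ GeV².
Result: 4.90 × 10⁻¹⁶ × 2.44 × 10¹⁴ = 0.119 W.

0.119 W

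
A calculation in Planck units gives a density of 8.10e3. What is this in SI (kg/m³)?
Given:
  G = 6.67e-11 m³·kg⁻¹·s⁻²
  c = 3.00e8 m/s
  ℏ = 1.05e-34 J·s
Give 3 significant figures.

One Planck density: ρ_P = c⁵/(ℏG²) = 5.20e96 kg/m³.
8.10e3 × 5.20e96 kg/m³ = 4.21e100 kg/m³

4.21e100 kg/m³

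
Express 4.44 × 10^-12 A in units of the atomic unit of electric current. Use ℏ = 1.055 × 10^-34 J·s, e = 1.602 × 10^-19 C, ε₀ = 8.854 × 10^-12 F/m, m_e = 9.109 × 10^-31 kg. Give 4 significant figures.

6.715 × 10^-10

atomic unit of electric current: I_au = e E_h/ℏ = m_e e⁵/((4πε₀)²ℏ³) = 6.612 × 10^-3 A.
4.44 × 10^-12 / 6.612 × 10^-3 = 6.715 × 10^-10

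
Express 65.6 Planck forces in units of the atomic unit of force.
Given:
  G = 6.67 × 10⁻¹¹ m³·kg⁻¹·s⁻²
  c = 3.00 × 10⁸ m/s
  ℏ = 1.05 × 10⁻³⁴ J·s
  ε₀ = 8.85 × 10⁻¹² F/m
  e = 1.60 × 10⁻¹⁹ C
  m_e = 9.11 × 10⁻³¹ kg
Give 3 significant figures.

Planck force: F_P = c⁴/G = 1.21 × 10⁴⁴ N
atomic unit of force: F_au = E_h/a₀ = m_e²e⁶/((4πε₀)³ℏ⁴) = 8.33 × 10⁻⁸ N
65.6 × 1.21 × 10⁴⁴ / 8.33 × 10⁻⁸ = 9.57 × 10⁵²

9.57 × 10⁵²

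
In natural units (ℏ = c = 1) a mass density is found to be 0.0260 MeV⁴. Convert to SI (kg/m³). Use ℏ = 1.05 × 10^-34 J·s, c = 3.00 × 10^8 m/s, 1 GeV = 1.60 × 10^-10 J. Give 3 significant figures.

Mass density is [E]/(c²[L]³) = [E]⁴/(ℏ³c⁵).
1 GeV⁴ → 1/(ℏ³c⁵) × (1 GeV in J)⁴ = 2.33 × 10^20 kg/m³.
Convert the energy scale: 0.0260 MeV⁴ = 2.60 × 10^-14 GeV⁴.
Result: 2.60 × 10^-14 × 2.33 × 10^20 = 6.06 × 10^6 kg/m³.

6.06 × 10^6 kg/m³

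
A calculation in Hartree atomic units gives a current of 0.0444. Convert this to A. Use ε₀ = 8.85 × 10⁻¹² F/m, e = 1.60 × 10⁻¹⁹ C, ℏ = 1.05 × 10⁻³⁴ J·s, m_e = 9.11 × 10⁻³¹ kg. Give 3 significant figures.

2.96 × 10⁻⁴ A

One atomic unit of electric current: I_au = e E_h/ℏ = m_e e⁵/((4πε₀)²ℏ³) = 6.67 × 10⁻³ A.
0.0444 × 6.67 × 10⁻³ A = 2.96 × 10⁻⁴ A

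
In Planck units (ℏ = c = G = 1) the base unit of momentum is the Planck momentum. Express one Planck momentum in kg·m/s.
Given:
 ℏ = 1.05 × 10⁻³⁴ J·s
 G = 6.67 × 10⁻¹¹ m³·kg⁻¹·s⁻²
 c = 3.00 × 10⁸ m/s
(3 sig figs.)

6.52 kg·m/s

p_P = √(ℏc³/G)
  = √(42.5)
  = 6.52 kg·m/s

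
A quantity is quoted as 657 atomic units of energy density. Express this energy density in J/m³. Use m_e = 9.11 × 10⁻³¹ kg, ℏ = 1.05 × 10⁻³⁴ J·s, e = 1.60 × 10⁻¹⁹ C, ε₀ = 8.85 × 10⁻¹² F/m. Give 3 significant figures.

1.98 × 10¹⁶ J/m³

One atomic unit of energy density: u_au = E_h/a₀³ = m_e⁴e¹⁰/((4πε₀)⁵ℏ⁸) = 3.01 × 10¹³ J/m³.
657 × 3.01 × 10¹³ J/m³ = 1.98 × 10¹⁶ J/m³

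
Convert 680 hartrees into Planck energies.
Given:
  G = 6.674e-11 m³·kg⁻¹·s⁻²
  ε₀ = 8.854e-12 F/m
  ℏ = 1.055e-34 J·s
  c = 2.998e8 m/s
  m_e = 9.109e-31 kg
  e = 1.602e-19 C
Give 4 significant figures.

hartree: E_h = m_e e⁴/(4πε₀ℏ)² = 4.354e-18 J
Planck energy: E_P = √(ℏc⁵/G) = 1.957e9 J
680 × 4.354e-18 / 1.957e9 = 1.513e-24

1.513e-24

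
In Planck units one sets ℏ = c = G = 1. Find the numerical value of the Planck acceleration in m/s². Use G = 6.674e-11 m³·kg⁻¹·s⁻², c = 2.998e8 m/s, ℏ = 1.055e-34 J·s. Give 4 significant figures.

5.560e51 m/s²

a_P = √(c⁷/(ℏG))
  = √(3.092e103)
  = 5.560e51 m/s²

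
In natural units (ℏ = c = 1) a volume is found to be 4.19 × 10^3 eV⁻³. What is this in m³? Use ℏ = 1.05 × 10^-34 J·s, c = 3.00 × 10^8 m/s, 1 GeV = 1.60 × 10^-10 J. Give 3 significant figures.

Volume is [L]³ = [E]⁻³·(ℏc)³.
1 GeV⁻³ → (ℏc)³ × (1 GeV in J)⁻³ = 7.63 × 10^-48 m³.
Convert the energy scale: 4.19 × 10^3 eV⁻³ = 4.19 × 10^30 GeV⁻³.
Result: 4.19 × 10^30 × 7.63 × 10^-48 = 3.20 × 10^-17 m³.

3.20 × 10^-17 m³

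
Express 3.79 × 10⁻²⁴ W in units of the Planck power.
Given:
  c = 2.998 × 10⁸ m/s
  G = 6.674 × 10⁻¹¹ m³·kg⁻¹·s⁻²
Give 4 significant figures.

Planck power: P_P = c⁵/G = 3.629 × 10⁵² W.
3.79 × 10⁻²⁴ / 3.629 × 10⁵² = 1.044 × 10⁻⁷⁶

1.044 × 10⁻⁷⁶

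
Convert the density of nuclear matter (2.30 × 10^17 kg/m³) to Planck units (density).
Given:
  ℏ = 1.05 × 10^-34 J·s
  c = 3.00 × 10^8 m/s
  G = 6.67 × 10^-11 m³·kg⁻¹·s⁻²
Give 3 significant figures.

Planck density: ρ_P = c⁵/(ℏG²) = 5.20 × 10^96 kg/m³.
2.30 × 10^17 / 5.20 × 10^96 = 4.42 × 10^-80

4.42 × 10^-80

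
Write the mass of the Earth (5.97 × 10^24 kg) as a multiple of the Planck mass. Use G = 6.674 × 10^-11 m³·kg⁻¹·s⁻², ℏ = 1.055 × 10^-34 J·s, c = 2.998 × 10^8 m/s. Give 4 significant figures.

Planck mass: m_P = √(ℏc/G) = 2.177 × 10^-8 kg.
5.97 × 10^24 / 2.177 × 10^-8 = 2.742 × 10^32

2.742 × 10^32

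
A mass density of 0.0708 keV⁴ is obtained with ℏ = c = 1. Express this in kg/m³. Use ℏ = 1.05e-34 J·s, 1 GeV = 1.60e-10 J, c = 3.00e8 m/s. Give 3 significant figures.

Mass density is [E]/(c²[L]³) = [E]⁴/(ℏ³c⁵).
1 GeV⁴ → 1/(ℏ³c⁵) × (1 GeV in J)⁴ = 2.33e20 kg/m³.
Convert the energy scale: 0.0708 keV⁴ = 7.08e-26 GeV⁴.
Result: 7.08e-26 × 2.33e20 = 1.65e-5 kg/m³.

1.65e-5 kg/m³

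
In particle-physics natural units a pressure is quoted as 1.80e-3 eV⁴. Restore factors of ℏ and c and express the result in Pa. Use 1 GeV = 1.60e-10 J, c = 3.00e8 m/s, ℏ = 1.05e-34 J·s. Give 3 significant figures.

Pressure is [E]/[L]³ = [E]⁴/(ℏc)³.
1 GeV⁴ → 1/(ℏc)³ × (1 GeV in J)⁴ = 2.10e37 Pa.
Convert the energy scale: 1.80e-3 eV⁴ = 1.80e-39 GeV⁴.
Result: 1.80e-39 × 2.10e37 = 0.0377 Pa.

0.0377 Pa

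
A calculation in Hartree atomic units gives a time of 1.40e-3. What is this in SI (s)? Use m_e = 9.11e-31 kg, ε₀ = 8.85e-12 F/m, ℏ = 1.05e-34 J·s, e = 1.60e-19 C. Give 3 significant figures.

One atomic unit of time: τ_au = (4πε₀)²ℏ³/(m_e e⁴) = 2.40e-17 s.
1.40e-3 × 2.40e-17 s = 3.36e-20 s

3.36e-20 s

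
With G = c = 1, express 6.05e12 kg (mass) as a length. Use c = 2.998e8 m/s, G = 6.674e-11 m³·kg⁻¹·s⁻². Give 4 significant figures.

In G = c = 1 units mass has dimensions of length; the conversion factor is G/c².
6.05e12 kg × (G/c²) = 4.492e-15 m

4.492e-15 m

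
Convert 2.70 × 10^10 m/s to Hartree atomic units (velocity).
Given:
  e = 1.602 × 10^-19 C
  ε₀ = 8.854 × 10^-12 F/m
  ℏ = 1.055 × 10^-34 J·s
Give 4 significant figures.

1.235 × 10^4

atomic unit of velocity: v_au = e²/(4πε₀ℏ) = 2.186 × 10^6 m/s.
2.70 × 10^10 / 2.186 × 10^6 = 1.235 × 10^4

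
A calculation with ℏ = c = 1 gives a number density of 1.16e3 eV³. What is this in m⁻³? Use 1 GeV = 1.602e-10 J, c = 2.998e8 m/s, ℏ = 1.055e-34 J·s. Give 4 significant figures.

1.507e23 m⁻³

Number density is [L]⁻³ = [E]³/(ℏc)³.
1 GeV³ → 1/(ℏc)³ × (1 GeV in J)³ = 1.299e47 m⁻³.
Convert the energy scale: 1.16e3 eV³ = 1.16e-24 GeV³.
Result: 1.16e-24 × 1.299e47 = 1.507e23 m⁻³.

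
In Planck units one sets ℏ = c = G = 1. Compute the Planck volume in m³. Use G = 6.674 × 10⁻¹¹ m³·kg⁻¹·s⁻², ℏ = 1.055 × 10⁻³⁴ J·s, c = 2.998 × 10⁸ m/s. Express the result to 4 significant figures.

V_P = (ℏG/c³)^(3/2)
  = √(1.784 × 10⁻²⁰⁹)
  = 4.224 × 10⁻¹⁰⁵ m³

4.224 × 10⁻¹⁰⁵ m³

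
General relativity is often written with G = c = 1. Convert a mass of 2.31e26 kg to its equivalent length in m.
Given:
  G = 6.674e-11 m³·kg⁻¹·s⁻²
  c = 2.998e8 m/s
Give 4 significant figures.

0.1715 m

In G = c = 1 units mass has dimensions of length; the conversion factor is G/c².
2.31e26 kg × (G/c²) = 0.1715 m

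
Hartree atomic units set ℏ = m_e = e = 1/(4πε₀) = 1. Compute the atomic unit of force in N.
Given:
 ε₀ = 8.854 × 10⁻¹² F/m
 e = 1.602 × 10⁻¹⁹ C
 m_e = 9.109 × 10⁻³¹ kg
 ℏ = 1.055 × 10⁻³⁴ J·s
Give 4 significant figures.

8.220 × 10⁻⁸ N

Dimensional analysis gives F_au = E_h/a₀ = m_e²e⁶/((4πε₀)³ℏ⁴).
E_h = 4.354 × 10⁻¹⁸ J
a₀ = 5.297 × 10⁻¹¹ m
E_h/a₀ = 8.220 × 10⁻⁸ N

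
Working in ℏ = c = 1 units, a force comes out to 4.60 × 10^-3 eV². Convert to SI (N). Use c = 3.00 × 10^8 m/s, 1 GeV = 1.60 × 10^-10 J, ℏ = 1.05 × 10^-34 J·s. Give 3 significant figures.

3.74 × 10^-15 N

Force is [E]/[L] = [E]²/(ℏc); restore (ℏc)⁻¹.
1 GeV² → 1/(ℏc) × (1 GeV in J)² = 8.13 × 10^5 N.
Convert the energy scale: 4.60 × 10^-3 eV² = 4.60 × 10^-21 GeV².
Result: 4.60 × 10^-21 × 8.13 × 10^5 = 3.74 × 10^-15 N.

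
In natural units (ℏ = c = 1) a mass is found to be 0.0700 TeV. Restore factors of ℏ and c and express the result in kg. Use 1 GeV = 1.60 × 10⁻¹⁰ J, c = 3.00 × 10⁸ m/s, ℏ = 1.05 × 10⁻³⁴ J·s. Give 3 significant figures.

Mass is [E]/c²; divide by c².
1 GeV → 1/c² × (1 GeV in J) = 1.78 × 10⁻²⁷ kg.
Convert the energy scale: 0.0700 TeV = 70 GeV.
Result: 70 × 1.78 × 10⁻²⁷ = 1.24 × 10⁻²⁵ kg.

1.24 × 10⁻²⁵ kg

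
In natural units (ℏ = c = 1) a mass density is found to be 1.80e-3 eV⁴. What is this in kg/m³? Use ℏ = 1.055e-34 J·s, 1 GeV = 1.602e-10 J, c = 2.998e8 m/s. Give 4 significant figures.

Mass density is [E]/(c²[L]³) = [E]⁴/(ℏ³c⁵).
1 GeV⁴ → 1/(ℏ³c⁵) × (1 GeV in J)⁴ = 2.316e20 kg/m³.
Convert the energy scale: 1.80e-3 eV⁴ = 1.80e-39 GeV⁴.
Result: 1.80e-39 × 2.316e20 = 4.169e-19 kg/m³.

4.169e-19 kg/m³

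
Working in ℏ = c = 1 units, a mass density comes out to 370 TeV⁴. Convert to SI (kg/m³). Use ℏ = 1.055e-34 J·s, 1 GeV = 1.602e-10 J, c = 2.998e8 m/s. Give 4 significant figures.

Mass density is [E]/(c²[L]³) = [E]⁴/(ℏ³c⁵).
1 GeV⁴ → 1/(ℏ³c⁵) × (1 GeV in J)⁴ = 2.316e20 kg/m³.
Convert the energy scale: 370 TeV⁴ = 3.70e14 GeV⁴.
Result: 3.70e14 × 2.316e20 = 8.569e34 kg/m³.

8.569e34 kg/m³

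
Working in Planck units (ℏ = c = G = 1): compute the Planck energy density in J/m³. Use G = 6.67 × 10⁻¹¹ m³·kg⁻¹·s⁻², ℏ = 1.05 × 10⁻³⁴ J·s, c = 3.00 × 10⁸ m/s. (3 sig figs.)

4.68 × 10¹¹³ J/m³

The unique combination of the constants set to 1 with dimensions of energy density is u_P = c⁷/(ℏG²).
  = 2.19 × 10⁵⁹ / 4.67 × 10⁻⁵⁵
  = 4.68 × 10¹¹³ J/m³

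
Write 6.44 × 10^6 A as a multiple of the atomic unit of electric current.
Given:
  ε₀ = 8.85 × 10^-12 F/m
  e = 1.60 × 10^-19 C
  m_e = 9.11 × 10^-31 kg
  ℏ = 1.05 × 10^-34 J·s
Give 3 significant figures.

atomic unit of electric current: I_au = e E_h/ℏ = m_e e⁵/((4πε₀)²ℏ³) = 6.67 × 10^-3 A.
6.44 × 10^6 / 6.67 × 10^-3 = 9.65 × 10^8

9.65 × 10^8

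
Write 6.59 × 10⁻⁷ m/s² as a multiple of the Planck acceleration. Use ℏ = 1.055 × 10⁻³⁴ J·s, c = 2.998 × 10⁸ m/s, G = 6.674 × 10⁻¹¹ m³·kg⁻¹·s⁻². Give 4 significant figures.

1.185 × 10⁻⁵⁸

Planck acceleration: a_P = √(c⁷/(ℏG)) = 5.560 × 10⁵¹ m/s².
6.59 × 10⁻⁷ / 5.560 × 10⁵¹ = 1.185 × 10⁻⁵⁸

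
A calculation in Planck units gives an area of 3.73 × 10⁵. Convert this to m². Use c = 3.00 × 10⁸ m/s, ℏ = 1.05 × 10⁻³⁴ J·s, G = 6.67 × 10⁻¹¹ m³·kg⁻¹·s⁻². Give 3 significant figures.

9.68 × 10⁻⁶⁵ m²

One Planck area: A_P = ℏG/c³ = 2.59 × 10⁻⁷⁰ m².
3.73 × 10⁵ × 2.59 × 10⁻⁷⁰ m² = 9.68 × 10⁻⁶⁵ m²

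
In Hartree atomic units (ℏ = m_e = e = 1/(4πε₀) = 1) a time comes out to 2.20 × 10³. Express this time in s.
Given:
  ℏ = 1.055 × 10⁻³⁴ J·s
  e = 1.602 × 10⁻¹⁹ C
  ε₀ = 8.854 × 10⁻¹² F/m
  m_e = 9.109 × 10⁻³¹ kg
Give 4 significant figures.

5.330 × 10⁻¹⁴ s

One atomic unit of time: τ_au = (4πε₀)²ℏ³/(m_e e⁴) = 2.423 × 10⁻¹⁷ s.
2.20 × 10³ × 2.423 × 10⁻¹⁷ s = 5.330 × 10⁻¹⁴ s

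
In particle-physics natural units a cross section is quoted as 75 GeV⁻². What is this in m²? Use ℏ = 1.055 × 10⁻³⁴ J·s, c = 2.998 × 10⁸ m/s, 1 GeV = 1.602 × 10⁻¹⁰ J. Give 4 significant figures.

Area is [L]² = [E]⁻²·(ℏc)²; restore (ℏc)².
1 GeV⁻² → (ℏc)² × (1 GeV in J)⁻² = 3.898 × 10⁻³² m².
Result: 75 × 3.898 × 10⁻³² = 2.924 × 10⁻³⁰ m².

2.924 × 10⁻³⁰ m²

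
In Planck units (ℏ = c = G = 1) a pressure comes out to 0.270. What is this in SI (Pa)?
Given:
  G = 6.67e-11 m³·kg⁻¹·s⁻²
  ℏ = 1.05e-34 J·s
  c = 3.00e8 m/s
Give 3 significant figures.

One Planck pressure: p_P = c⁷/(ℏG²) = 4.68e113 Pa.
0.270 × 4.68e113 Pa = 1.26e113 Pa

1.26e113 Pa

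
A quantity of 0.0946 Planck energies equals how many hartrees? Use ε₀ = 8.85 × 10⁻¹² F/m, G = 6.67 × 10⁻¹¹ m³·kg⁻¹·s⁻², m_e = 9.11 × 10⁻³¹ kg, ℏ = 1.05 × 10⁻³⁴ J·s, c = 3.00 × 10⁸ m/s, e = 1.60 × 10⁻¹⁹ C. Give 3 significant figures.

Planck energy: E_P = √(ℏc⁵/G) = 1.96 × 10⁹ J
hartree: E_h = m_e e⁴/(4πε₀ℏ)² = 4.38 × 10⁻¹⁸ J
0.0946 × 1.96 × 10⁹ / 4.38 × 10⁻¹⁸ = 4.23 × 10²⁵

4.23 × 10²⁵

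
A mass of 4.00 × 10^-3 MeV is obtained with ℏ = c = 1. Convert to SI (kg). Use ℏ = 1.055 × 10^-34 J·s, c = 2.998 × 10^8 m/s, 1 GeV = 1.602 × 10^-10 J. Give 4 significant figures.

7.130 × 10^-33 kg

Mass is [E]/c²; divide by c².
1 GeV → 1/c² × (1 GeV in J) = 1.782 × 10^-27 kg.
Convert the energy scale: 4.00 × 10^-3 MeV = 4.00 × 10^-6 GeV.
Result: 4.00 × 10^-6 × 1.782 × 10^-27 = 7.130 × 10^-33 kg.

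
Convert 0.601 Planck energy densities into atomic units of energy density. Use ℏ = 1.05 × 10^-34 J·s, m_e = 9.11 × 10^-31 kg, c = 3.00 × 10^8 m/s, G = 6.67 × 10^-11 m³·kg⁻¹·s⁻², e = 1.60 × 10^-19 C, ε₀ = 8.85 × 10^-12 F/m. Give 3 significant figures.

Planck energy density: u_P = c⁷/(ℏG²) = 4.68 × 10^113 J/m³
atomic unit of energy density: u_au = E_h/a₀³ = m_e⁴e¹⁰/((4πε₀)⁵ℏ⁸) = 3.01 × 10^13 J/m³
0.601 × 4.68 × 10^113 / 3.01 × 10^13 = 9.34 × 10^99

9.34 × 10^99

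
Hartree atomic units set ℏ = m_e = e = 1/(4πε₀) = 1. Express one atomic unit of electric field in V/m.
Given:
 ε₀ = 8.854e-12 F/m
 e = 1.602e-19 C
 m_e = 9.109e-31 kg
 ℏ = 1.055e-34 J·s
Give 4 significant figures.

5.131e11 V/m

The unique combination of the constants set to 1 with dimensions of electric field is E_au = E_h/(e a₀) = m_e²e⁵/((4πε₀)³ℏ⁴).
E_h = 4.354e-18 J
a₀ = 5.297e-11 m
E_h/(e·a₀) = 5.131e11 V/m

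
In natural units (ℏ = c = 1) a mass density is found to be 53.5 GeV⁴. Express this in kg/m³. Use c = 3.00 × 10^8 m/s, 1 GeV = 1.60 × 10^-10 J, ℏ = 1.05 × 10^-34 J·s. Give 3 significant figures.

Mass density is [E]/(c²[L]³) = [E]⁴/(ℏ³c⁵).
1 GeV⁴ → 1/(ℏ³c⁵) × (1 GeV in J)⁴ = 2.33 × 10^20 kg/m³.
Result: 53.5 × 2.33 × 10^20 = 1.25 × 10^22 kg/m³.

1.25 × 10^22 kg/m³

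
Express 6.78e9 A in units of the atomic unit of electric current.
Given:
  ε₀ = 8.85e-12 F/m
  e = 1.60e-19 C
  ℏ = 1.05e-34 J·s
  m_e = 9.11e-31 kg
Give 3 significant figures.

atomic unit of electric current: I_au = e E_h/ℏ = m_e e⁵/((4πε₀)²ℏ³) = 6.67e-3 A.
6.78e9 / 6.67e-3 = 1.02e12

1.02e12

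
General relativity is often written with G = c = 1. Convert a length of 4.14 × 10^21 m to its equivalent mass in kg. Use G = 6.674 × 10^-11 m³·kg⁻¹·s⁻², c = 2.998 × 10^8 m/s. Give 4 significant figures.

5.575 × 10^48 kg

Length → mass via c²/G.
4.14 × 10^21 m × (c²/G) = 5.575 × 10^48 kg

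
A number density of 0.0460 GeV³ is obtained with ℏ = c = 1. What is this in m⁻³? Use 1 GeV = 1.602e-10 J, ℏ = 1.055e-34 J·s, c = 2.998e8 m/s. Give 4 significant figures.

Number density is [L]⁻³ = [E]³/(ℏc)³.
1 GeV³ → 1/(ℏc)³ × (1 GeV in J)³ = 1.299e47 m⁻³.
Result: 0.0460 × 1.299e47 = 5.977e45 m⁻³.

5.977e45 m⁻³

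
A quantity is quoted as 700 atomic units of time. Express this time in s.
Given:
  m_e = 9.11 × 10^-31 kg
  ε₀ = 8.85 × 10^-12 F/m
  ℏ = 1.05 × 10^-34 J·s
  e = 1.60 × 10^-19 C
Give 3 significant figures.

One atomic unit of time: τ_au = (4πε₀)²ℏ³/(m_e e⁴) = 2.40 × 10^-17 s.
700 × 2.40 × 10^-17 s = 1.68 × 10^-14 s

1.68 × 10^-14 s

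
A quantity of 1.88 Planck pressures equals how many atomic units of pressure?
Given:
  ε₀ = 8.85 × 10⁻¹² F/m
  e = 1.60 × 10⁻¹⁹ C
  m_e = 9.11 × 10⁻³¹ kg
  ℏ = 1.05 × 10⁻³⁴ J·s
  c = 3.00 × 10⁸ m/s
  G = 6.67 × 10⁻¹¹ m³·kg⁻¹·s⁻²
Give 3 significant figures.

Planck pressure: p_P = c⁷/(ℏG²) = 4.68 × 10¹¹³ Pa
atomic unit of pressure: P_au = E_h/a₀³ = m_e⁴e¹⁰/((4πε₀)⁵ℏ⁸) = 3.01 × 10¹³ Pa
1.88 × 4.68 × 10¹¹³ / 3.01 × 10¹³ = 2.92 × 10¹⁰⁰

2.92 × 10¹⁰⁰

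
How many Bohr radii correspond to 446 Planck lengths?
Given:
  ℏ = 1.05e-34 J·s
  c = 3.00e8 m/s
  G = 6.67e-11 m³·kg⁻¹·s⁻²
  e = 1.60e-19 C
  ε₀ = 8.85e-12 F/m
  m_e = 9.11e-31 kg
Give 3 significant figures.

1.37e-22

Planck length: ℓ_P = √(ℏG/c³) = 1.61e-35 m
Bohr radius: a₀ = 4πε₀ℏ²/(m_e e²) = 5.26e-11 m
446 × 1.61e-35 / 5.26e-11 = 1.37e-22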